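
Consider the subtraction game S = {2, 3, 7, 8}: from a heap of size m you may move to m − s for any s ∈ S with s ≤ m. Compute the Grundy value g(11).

0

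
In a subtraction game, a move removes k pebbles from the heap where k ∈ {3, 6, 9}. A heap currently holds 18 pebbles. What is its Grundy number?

2

Compute g(0), g(1), … for moves {3, 6, 9}:
k:     0  1  2  3  4  5  6  7  8  9 10 11 12 13 14 15 16 17 18
g(k):  0  0  0  1  1  1  2  2  2  3  3  3  0  0  0  1  1  1  2
So g(18) = 2.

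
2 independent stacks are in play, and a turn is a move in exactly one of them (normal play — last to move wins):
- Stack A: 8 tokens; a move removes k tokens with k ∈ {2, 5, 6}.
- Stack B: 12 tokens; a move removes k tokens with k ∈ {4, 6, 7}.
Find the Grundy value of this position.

Grundy values for stack A (subtraction set {2, 5, 6}):
g(0) = mex{} = 0
g(1) = mex{} = 0
g(2) = mex{0} = 1
g(3) = mex{0} = 1
g(4) = mex{1} = 0
g(5) = mex{0,1} = 2
g(6) = mex{0} = 1
g(7) = mex{0,1,2} = 3
g(8) = mex{1} = 0
So g(8) = 0.
For stack B, compute g(0), g(1), … with moves {4, 6, 7}:
g(0) = mex{} = 0
g(1) = mex{} = 0
g(2) = mex{} = 0
g(3) = mex{} = 0
g(4) = mex{0} = 1
g(5) = mex{0} = 1
g(6) = mex{0} = 1
g(7) = mex{0} = 1
g(8) = mex{0,1} = 2
g(9) = mex{0,1} = 2
g(10) = mex{0,1} = 2
g(11) = mex{1} = 0
g(12) = mex{1,2} = 0
So g(12) = 0.
By the Sprague-Grundy theorem, the Grundy value of a sum of independent games is the XOR of the component values.
Combined value = 0 ⊕ 0 = 0.

0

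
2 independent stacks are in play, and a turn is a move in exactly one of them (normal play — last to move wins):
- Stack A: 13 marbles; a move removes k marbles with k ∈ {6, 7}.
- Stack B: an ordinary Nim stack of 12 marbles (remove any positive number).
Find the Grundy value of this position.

12

Build the Grundy sequence for stack A with g(k) = mex{g(k−s) : s ∈ {6, 7}, s ≤ k}:
g(0) = mex{} = 0
g(1) = mex{} = 0
g(2) = mex{} = 0
g(3) = mex{} = 0
g(4) = mex{} = 0
g(5) = mex{} = 0
g(6) = mex{0} = 1
g(7) = mex{0} = 1
g(8) = mex{0} = 1
g(9) = mex{0} = 1
g(10) = mex{0} = 1
g(11) = mex{0} = 1
g(12) = mex{0,1} = 2
g(13) = mex{1} = 0
So g(13) = 0.
Stack B is a plain Nim stack of size 12, so its Grundy value is 12.
By the Sprague-Grundy theorem, the Grundy value of a sum of independent games is the XOR of the component values.
Combined value = 0 XOR 12 = 12.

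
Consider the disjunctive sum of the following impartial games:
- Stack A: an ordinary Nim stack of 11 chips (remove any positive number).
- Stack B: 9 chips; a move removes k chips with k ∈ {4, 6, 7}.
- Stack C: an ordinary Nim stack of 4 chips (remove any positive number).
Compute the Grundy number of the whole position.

13

Stack A is a plain Nim stack of size 11, so its Grundy value is 11.
Grundy values for stack B (subtraction set {4, 6, 7}):
g(0) = mex{} = 0
g(1) = mex{} = 0
g(2) = mex{} = 0
g(3) = mex{} = 0
g(4) = mex{0} = 1
g(5) = mex{0} = 1
g(6) = mex{0} = 1
g(7) = mex{0} = 1
g(8) = mex{0,1} = 2
g(9) = mex{0,1} = 2
So g(9) = 2.
Stack C is a plain Nim stack of size 4, so its Grundy value is 4.
The value of a disjunctive sum is the nim-sum of the parts.
Combined value = 11 XOR 2 XOR 4 = 13.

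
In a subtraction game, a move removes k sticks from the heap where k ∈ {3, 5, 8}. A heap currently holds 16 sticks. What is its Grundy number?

1

Build the Grundy sequence with g(k) = mex{g(k−s) : s ∈ {3, 5, 8}, s ≤ k}:
k:     0  1  2  3  4  5  6  7  8  9 10 11 12 13 14 15 16
g(k):  0  0  0  1  1  1  2  2  2  3  3  0  0  0  1  1  1
So g(16) = 1.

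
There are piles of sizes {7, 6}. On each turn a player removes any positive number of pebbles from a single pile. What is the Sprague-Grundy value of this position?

Nim-sum: 7 ⊕ 6 = 1.

1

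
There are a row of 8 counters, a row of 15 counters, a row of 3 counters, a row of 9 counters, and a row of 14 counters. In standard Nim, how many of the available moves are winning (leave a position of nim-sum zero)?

3

Nim-sum: 8 XOR 15 XOR 3 XOR 9 XOR 14 = 3.
The overall nim-sum is X = 3. A row of size p has a winning move iff p XOR X < p (reduce it to p XOR X).
  8: 8 XOR 3 = 11 ≥ 8 — no move.
  15: 15 XOR 3 = 12 < 15 — winning move (to 12).
  3: 3 XOR 3 = 0 < 3 — winning move (to 0).
  9: 9 XOR 3 = 10 ≥ 9 — no move.
  14: 14 XOR 3 = 13 < 14 — winning move (to 13).
That gives 3 winning moves.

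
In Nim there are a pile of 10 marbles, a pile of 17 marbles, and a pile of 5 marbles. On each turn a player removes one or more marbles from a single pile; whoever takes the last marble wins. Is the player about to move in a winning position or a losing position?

In binary:
  01010  (10)
  10001  (17)
  00101  (5)
  -----
  11110  (30)
The nim-sum is 30 ≠ 0, so this is an N-position: the player to move can win.

Winning position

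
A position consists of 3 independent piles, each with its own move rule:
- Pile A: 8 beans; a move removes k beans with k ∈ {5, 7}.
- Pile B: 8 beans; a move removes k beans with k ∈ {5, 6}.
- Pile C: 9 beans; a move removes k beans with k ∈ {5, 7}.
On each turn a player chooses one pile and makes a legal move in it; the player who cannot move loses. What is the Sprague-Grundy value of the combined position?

Build the Grundy sequence for pile A with g(k) = mex{g(k−s) : s ∈ {5, 7}, s ≤ k}:
g(0) = mex{} = 0
g(1) = mex{} = 0
g(2) = mex{} = 0
g(3) = mex{} = 0
g(4) = mex{} = 0
g(5) = mex{0} = 1
g(6) = mex{0} = 1
g(7) = mex{0} = 1
g(8) = mex{0} = 1
So g(8) = 1.
Build the Grundy sequence for pile B with g(k) = mex{g(k−s) : s ∈ {5, 6}, s ≤ k}:
k:     0  1  2  3  4  5  6  7  8
g(k):  0  0  0  0  0  1  1  1  1
So g(8) = 1.
For pile C, compute g(0), g(1), … with moves {5, 7}:
k:     0  1  2  3  4  5  6  7  8  9
g(k):  0  0  0  0  0  1  1  1  1  1
So g(9) = 1.
By the Sprague-Grundy theorem, the Grundy value of a sum of independent games is the XOR of the component values.
Combined value = 1 XOR 1 XOR 1 = 1.

1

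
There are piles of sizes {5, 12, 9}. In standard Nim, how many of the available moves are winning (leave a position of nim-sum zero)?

0

Nim-sum: 5 ^ 12 ^ 9 = 0.
The nim-sum is already 0, so every move leaves a nonzero nim-sum — there are no winning moves.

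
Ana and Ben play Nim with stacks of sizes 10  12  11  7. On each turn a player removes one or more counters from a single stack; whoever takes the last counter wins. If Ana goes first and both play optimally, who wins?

Write each in binary and XOR column by column:
  1010  (10)
  1100  (12)
  1011  (11)
  0111  (7)
  ----
  1010  (10)
The nim-sum is 10 ≠ 0, so this is an N-position: the player to move can win; Ana has a winning move.

Ana wins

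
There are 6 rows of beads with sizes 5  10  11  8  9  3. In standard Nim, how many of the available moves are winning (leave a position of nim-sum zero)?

Nim-sum: 5 ^ 10 ^ 11 ^ 8 ^ 9 ^ 3 = 6.
The overall nim-sum is X = 6. A row of size p has a winning move iff p XOR X < p (reduce it to p XOR X).
  5: 5 XOR 6 = 3 < 5 — winning move (to 3).
  10: 10 XOR 6 = 12 ≥ 10 — no move.
  11: 11 XOR 6 = 13 ≥ 11 — no move.
  8: 8 XOR 6 = 14 ≥ 8 — no move.
  9: 9 XOR 6 = 15 ≥ 9 — no move.
  3: 3 XOR 6 = 5 ≥ 3 — no move.
That gives 1 winning move.

1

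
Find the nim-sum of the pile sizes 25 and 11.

18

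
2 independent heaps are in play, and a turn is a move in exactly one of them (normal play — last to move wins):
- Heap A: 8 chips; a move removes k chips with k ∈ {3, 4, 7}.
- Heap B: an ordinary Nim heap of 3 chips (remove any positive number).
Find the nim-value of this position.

Grundy values for heap A (subtraction set {3, 4, 7}):
k:     0  1  2  3  4  5  6  7  8
g(k):  0  0  0  1  1  1  2  2  2
So g(8) = 2.
Heap B is a plain Nim heap of size 3, so its Grundy value is 3.
By the Sprague-Grundy theorem, the Grundy value of a sum of independent games is the XOR of the component values.
Combined value = 2 XOR 3 = 1.

1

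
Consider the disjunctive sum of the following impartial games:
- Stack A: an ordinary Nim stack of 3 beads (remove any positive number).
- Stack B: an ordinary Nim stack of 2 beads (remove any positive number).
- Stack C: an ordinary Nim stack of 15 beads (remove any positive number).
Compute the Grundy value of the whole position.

Stack A is a plain Nim stack of size 3, so its Grundy value is 3.
Stack B is a plain Nim stack of size 2, so its Grundy value is 2.
Stack C is a plain Nim stack of size 15, so its Grundy value is 15.
The value of a disjunctive sum is the nim-sum of the parts.
Combined value = 3 XOR 2 XOR 15 = 14.

14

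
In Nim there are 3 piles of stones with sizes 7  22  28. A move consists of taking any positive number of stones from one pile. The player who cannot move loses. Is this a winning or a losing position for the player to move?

Bitwise XOR of the heap sizes:
  00111  (7)
  10110  (22)
  11100  (28)
  -----
  01101  (13)
The nim-sum is 13 ≠ 0, so this is an N-position: the player to move can win.

Winning position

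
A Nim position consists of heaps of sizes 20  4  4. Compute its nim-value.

20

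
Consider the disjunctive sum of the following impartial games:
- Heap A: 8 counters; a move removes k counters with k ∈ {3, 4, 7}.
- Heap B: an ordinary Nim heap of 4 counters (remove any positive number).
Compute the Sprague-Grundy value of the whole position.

6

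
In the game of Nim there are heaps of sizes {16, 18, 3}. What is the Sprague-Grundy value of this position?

Compute the nim-sum pairwise:
16 ⊕ 18 = 2
2 ⊕ 3 = 1

1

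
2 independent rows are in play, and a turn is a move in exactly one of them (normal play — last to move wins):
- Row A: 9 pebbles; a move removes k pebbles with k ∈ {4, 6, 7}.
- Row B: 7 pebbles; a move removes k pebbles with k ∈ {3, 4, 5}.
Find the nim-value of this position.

Build the Grundy sequence for row A with g(k) = mex{g(k−s) : s ∈ {4, 6, 7}, s ≤ k}:
g(0) = mex{} = 0
g(1) = mex{} = 0
g(2) = mex{} = 0
g(3) = mex{} = 0
g(4) = mex{0} = 1
g(5) = mex{0} = 1
g(6) = mex{0} = 1
g(7) = mex{0} = 1
g(8) = mex{0,1} = 2
g(9) = mex{0,1} = 2
So g(9) = 2.
Grundy values for row B (subtraction set {3, 4, 5}):
g(0) = mex{} = 0
g(1) = mex{} = 0
g(2) = mex{} = 0
g(3) = mex{0} = 1
g(4) = mex{0} = 1
g(5) = mex{0} = 1
g(6) = mex{0,1} = 2
g(7) = mex{0,1} = 2
So g(7) = 2.
The value of a disjunctive sum is the nim-sum of the parts.
Combined value = 2 XOR 2 = 0.

0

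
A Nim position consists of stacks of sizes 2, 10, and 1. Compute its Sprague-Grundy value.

9

Compute the nim-sum pairwise:
2 ^ 10 = 8
8 ^ 1 = 9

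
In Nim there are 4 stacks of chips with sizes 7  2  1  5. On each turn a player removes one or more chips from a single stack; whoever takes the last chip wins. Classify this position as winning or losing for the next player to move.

Nim-sum: 7 ^ 2 ^ 1 ^ 5 = 1.
The nim-sum is 1 ≠ 0, so this is an N-position: the player to move can win.

Winning position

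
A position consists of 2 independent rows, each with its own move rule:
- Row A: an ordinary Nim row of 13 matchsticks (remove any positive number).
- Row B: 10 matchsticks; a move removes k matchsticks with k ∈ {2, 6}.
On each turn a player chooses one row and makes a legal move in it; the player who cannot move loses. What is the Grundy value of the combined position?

12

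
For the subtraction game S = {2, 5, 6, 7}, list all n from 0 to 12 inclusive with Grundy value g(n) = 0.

Build the Grundy sequence with g(k) = mex{g(k−s) : s ∈ {2, 5, 6, 7}, s ≤ k}:
k:     0  1  2  3  4  5  6  7  8  9 10 11 12
g(k):  0  0  1  1  0  2  1  3  2  2  3  3  0
The P-positions (g = 0) in 0..12 are 0, 1, 4, 12.

0, 1, 4, 12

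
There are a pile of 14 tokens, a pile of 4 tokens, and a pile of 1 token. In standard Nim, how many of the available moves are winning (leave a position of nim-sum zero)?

Bitwise XOR of the heap sizes:
  1110  (14)
  0100  (4)
  0001  (1)
  ----
  1011  (11)
The overall nim-sum is X = 11. A pile of size p has a winning move iff p XOR X < p (reduce it to p XOR X).
  14: 14 XOR 11 = 5 < 14 — winning move (to 5).
  4: 4 XOR 11 = 15 ≥ 4 — no move.
  1: 1 XOR 11 = 10 ≥ 1 — no move.
That gives 1 winning move.

1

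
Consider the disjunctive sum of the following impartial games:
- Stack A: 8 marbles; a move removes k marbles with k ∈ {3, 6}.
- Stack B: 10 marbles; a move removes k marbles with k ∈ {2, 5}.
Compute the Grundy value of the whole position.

For stack A, compute g(0), g(1), … with moves {3, 6}:
g(0) = mex{} = 0
g(1) = mex{} = 0
g(2) = mex{} = 0
g(3) = mex{0} = 1
g(4) = mex{0} = 1
g(5) = mex{0} = 1
g(6) = mex{0,1} = 2
g(7) = mex{0,1} = 2
g(8) = mex{0,1} = 2
So g(8) = 2.
Grundy values for stack B (subtraction set {2, 5}):
k:     0  1  2  3  4  5  6  7  8  9 10
g(k):  0  0  1  1  0  2  1  0  0  1  1
So g(10) = 1.
By the Sprague-Grundy theorem, the Grundy value of a sum of independent games is the XOR of the component values.
Combined value = 2 XOR 1 = 3.

3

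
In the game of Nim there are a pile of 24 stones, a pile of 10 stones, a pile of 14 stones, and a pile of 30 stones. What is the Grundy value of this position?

Compute the nim-sum pairwise:
24 XOR 10 = 18
18 XOR 14 = 28
28 XOR 30 = 2

2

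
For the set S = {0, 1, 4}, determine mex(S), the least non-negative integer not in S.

The values 0, 1 are all present; 2 is the first non-negative integer missing from the set.

2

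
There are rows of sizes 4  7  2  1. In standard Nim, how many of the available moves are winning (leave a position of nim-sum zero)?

Nim-sum: 4 XOR 7 XOR 2 XOR 1 = 0.
The nim-sum is already 0, so every move leaves a nonzero nim-sum — there are no winning moves.

0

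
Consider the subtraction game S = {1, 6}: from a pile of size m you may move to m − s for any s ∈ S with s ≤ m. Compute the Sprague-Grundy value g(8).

1

Compute g(0), g(1), … for moves {1, 6}:
k:     0  1  2  3  4  5  6  7  8
g(k):  0  1  0  1  0  1  2  0  1
So g(8) = 1.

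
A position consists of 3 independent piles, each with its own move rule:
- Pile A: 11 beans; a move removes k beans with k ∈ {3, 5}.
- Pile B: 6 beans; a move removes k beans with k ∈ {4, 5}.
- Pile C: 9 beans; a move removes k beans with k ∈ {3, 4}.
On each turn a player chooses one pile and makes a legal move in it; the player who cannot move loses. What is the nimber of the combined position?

0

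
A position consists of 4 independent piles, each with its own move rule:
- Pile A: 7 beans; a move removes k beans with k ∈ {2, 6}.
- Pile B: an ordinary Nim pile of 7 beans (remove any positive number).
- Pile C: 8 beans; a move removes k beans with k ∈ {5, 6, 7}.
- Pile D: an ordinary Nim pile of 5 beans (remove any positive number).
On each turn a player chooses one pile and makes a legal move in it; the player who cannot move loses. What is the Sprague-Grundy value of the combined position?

Build the Grundy sequence for pile A with g(k) = mex{g(k−s) : s ∈ {2, 6}, s ≤ k}:
g(0) = mex{} = 0
g(1) = mex{} = 0
g(2) = mex{0} = 1
g(3) = mex{0} = 1
g(4) = mex{1} = 0
g(5) = mex{1} = 0
g(6) = mex{0} = 1
g(7) = mex{0} = 1
So g(7) = 1.
Pile B is a plain Nim pile of size 7, so its Grundy value is 7.
Build the Grundy sequence for pile C with g(k) = mex{g(k−s) : s ∈ {5, 6, 7}, s ≤ k}:
k:     0  1  2  3  4  5  6  7  8
g(k):  0  0  0  0  0  1  1  1  1
So g(8) = 1.
Pile D is a plain Nim pile of size 5, so its Grundy value is 5.
By the Sprague-Grundy theorem, the Grundy value of a sum of independent games is the XOR of the component values.
Combined value = 1 ⊕ 7 ⊕ 1 ⊕ 5 = 2.

2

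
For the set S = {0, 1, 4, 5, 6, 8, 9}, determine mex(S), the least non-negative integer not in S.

The values 0, 1 are all present; 2 is the first non-negative integer missing from the set.

2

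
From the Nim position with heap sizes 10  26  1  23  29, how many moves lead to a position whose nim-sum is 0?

3

Nim-sum: 10 XOR 26 XOR 1 XOR 23 XOR 29 = 27.
The overall nim-sum is X = 27. A heap of size p has a winning move iff p XOR X < p (reduce it to p XOR X).
  10: 10 XOR 27 = 17 ≥ 10 — no move.
  26: 26 XOR 27 = 1 < 26 — winning move (to 1).
  1: 1 XOR 27 = 26 ≥ 1 — no move.
  23: 23 XOR 27 = 12 < 23 — winning move (to 12).
  29: 29 XOR 27 = 6 < 29 — winning move (to 6).
That gives 3 winning moves.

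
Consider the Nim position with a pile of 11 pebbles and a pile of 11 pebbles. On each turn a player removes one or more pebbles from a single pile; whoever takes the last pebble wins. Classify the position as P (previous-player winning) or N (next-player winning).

Nim-sum: 11 ^ 11 = 0.
The nim-sum is 0, so this is a P-position: the player to move is in a losing position under optimal play.

P-position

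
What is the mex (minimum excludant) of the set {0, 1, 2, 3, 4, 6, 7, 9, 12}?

5

The values 0, 1, 2, 3, 4 are all present; 5 is the first non-negative integer missing from the set.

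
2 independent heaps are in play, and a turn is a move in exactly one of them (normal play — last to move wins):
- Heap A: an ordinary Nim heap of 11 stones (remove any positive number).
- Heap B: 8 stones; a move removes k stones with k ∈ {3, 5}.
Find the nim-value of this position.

11

Heap A is a plain Nim heap of size 11, so its Grundy value is 11.
Build the Grundy sequence for heap B with g(k) = mex{g(k−s) : s ∈ {3, 5}, s ≤ k}:
k:     0  1  2  3  4  5  6  7  8
g(k):  0  0  0  1  1  1  2  2  0
So g(8) = 0.
The value of a disjunctive sum is the nim-sum of the parts.
Combined value = 11 ⊕ 0 = 11.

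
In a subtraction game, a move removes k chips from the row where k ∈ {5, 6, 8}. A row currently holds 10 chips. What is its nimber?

Grundy values for subtraction set {5, 6, 8}:
g(0) = mex{} = 0
g(1) = mex{} = 0
g(2) = mex{} = 0
g(3) = mex{} = 0
g(4) = mex{} = 0
g(5) = mex{0} = 1
g(6) = mex{0} = 1
g(7) = mex{0} = 1
g(8) = mex{0} = 1
g(9) = mex{0} = 1
g(10) = mex{0,1} = 2
So g(10) = 2.

2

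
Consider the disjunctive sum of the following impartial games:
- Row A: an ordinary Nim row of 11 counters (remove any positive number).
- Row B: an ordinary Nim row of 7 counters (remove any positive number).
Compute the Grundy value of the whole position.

12

Row A is a plain Nim row of size 11, so its Grundy value is 11.
Row B is a plain Nim row of size 7, so its Grundy value is 7.
By the Sprague-Grundy theorem, the Grundy value of a sum of independent games is the XOR of the component values.
Combined value = 11 ⊕ 7 = 12.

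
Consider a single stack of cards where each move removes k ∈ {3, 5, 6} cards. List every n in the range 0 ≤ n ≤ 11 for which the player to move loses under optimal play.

Compute g(0), g(1), … for moves {3, 5, 6}:
g(0) = mex{} = 0
g(1) = mex{} = 0
g(2) = mex{} = 0
g(3) = mex{0} = 1
g(4) = mex{0} = 1
g(5) = mex{0} = 1
g(6) = mex{0,1} = 2
g(7) = mex{0,1} = 2
g(8) = mex{0,1} = 2
g(9) = mex{1,2} = 0
g(10) = mex{1,2} = 0
g(11) = mex{1,2} = 0
The P-positions (g = 0) in 0..11 are 0, 1, 2, 9, 10, 11.

0, 1, 2, 9, 10, 11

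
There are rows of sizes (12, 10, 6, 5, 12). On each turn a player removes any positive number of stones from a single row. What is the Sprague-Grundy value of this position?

Write each in binary and XOR column by column:
  1100  (12)
  1010  (10)
  0110  (6)
  0101  (5)
  1100  (12)
  ----
  1001  (9)

9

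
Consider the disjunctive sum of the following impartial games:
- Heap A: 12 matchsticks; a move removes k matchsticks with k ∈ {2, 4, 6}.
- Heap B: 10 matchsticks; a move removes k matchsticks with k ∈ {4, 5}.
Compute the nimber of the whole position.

2

Grundy values for heap A (subtraction set {2, 4, 6}):
k:     0  1  2  3  4  5  6  7  8  9 10 11 12
g(k):  0  0  1  1  2  2  3  3  0  0  1  1  2
So g(12) = 2.
Grundy values for heap B (subtraction set {4, 5}):
g(0) = mex{} = 0
g(1) = mex{} = 0
g(2) = mex{} = 0
g(3) = mex{} = 0
g(4) = mex{0} = 1
g(5) = mex{0} = 1
g(6) = mex{0} = 1
g(7) = mex{0} = 1
g(8) = mex{0,1} = 2
g(9) = mex{1} = 0
g(10) = mex{1} = 0
So g(10) = 0.
By the Sprague-Grundy theorem, the Grundy value of a sum of independent games is the XOR of the component values.
Combined value = 2 XOR 0 = 2.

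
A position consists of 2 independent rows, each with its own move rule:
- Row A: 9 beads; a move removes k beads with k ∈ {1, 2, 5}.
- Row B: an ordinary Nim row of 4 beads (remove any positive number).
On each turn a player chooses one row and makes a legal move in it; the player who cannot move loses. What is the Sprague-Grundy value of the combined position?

For row A, compute g(0), g(1), … with moves {1, 2, 5}:
g(0) = mex{} = 0
g(1) = mex{0} = 1
g(2) = mex{0,1} = 2
g(3) = mex{1,2} = 0
g(4) = mex{0,2} = 1
g(5) = mex{0,1} = 2
g(6) = mex{1,2} = 0
g(7) = mex{0,2} = 1
g(8) = mex{0,1} = 2
g(9) = mex{1,2} = 0
So g(9) = 0.
Row B is a plain Nim row of size 4, so its Grundy value is 4.
The value of a disjunctive sum is the nim-sum of the parts.
Combined value = 0 XOR 4 = 4.

4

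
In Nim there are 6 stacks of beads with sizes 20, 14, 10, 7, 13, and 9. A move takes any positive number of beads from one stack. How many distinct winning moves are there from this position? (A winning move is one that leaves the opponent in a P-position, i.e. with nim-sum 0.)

Write each in binary and XOR column by column:
  10100  (20)
  01110  (14)
  01010  (10)
  00111  (7)
  01101  (13)
  01001  (9)
  -----
  10011  (19)
The overall nim-sum is X = 19. A stack of size p has a winning move iff p XOR X < p (reduce it to p XOR X).
  20: 20 XOR 19 = 7 < 20 — winning move (to 7).
  14: 14 XOR 19 = 29 ≥ 14 — no move.
  10: 10 XOR 19 = 25 ≥ 10 — no move.
  7: 7 XOR 19 = 20 ≥ 7 — no move.
  13: 13 XOR 19 = 30 ≥ 13 — no move.
  9: 9 XOR 19 = 26 ≥ 9 — no move.
That gives 1 winning move.

1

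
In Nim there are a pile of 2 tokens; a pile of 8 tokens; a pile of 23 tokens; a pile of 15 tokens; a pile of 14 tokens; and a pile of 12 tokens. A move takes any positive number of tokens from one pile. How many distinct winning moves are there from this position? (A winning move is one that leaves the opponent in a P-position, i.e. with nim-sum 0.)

1

In binary:
  00010  (2)
  01000  (8)
  10111  (23)
  01111  (15)
  01110  (14)
  01100  (12)
  -----
  10000  (16)
The overall nim-sum is X = 16. A pile of size p has a winning move iff p XOR X < p (reduce it to p XOR X).
  2: 2 XOR 16 = 18 ≥ 2 — no move.
  8: 8 XOR 16 = 24 ≥ 8 — no move.
  23: 23 XOR 16 = 7 < 23 — winning move (to 7).
  15: 15 XOR 16 = 31 ≥ 15 — no move.
  14: 14 XOR 16 = 30 ≥ 14 — no move.
  12: 12 XOR 16 = 28 ≥ 12 — no move.
That gives 1 winning move.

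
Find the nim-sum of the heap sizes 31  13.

Nim-sum: 31 ⊕ 13 = 18.

18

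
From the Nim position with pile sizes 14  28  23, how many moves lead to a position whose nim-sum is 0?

3

Nim-sum: 14 XOR 28 XOR 23 = 5.
The overall nim-sum is X = 5. A pile of size p has a winning move iff p XOR X < p (reduce it to p XOR X).
  14: 14 XOR 5 = 11 < 14 — winning move (to 11).
  28: 28 XOR 5 = 25 < 28 — winning move (to 25).
  23: 23 XOR 5 = 18 < 23 — winning move (to 18).
That gives 3 winning moves.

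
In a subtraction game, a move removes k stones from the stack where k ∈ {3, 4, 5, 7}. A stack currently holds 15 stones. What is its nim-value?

1

Build the Grundy sequence with g(k) = mex{g(k−s) : s ∈ {3, 4, 5, 7}, s ≤ k}:
k:     0  1  2  3  4  5  6  7  8  9 10 11 12 13 14 15
g(k):  0  0  0  1  1  1  2  2  2  3  0  0  0  1  1  1
So g(15) = 1.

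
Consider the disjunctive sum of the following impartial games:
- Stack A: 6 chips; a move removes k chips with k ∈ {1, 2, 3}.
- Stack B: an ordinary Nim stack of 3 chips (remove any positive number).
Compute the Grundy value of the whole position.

Grundy values for stack A (subtraction set {1, 2, 3}):
g(0) = mex{} = 0
g(1) = mex{0} = 1
g(2) = mex{0,1} = 2
g(3) = mex{0,1,2} = 3
g(4) = mex{1,2,3} = 0
g(5) = mex{0,2,3} = 1
g(6) = mex{0,1,3} = 2
So g(6) = 2.
Stack B is a plain Nim stack of size 3, so its Grundy value is 3.
By the Sprague-Grundy theorem, the Grundy value of a sum of independent games is the XOR of the component values.
Combined value = 2 XOR 3 = 1.

1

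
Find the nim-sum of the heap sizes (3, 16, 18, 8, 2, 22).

In binary:
  00011  (3)
  10000  (16)
  10010  (18)
  01000  (8)
  00010  (2)
  10110  (22)
  -----
  11101  (29)

29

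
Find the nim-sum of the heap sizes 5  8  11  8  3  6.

Nim-sum: 5 XOR 8 XOR 11 XOR 8 XOR 3 XOR 6 = 11.

11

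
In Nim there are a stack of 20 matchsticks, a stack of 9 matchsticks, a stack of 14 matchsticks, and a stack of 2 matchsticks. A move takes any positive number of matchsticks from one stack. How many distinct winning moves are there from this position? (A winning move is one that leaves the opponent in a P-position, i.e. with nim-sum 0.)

Nim-sum: 20 ^ 9 ^ 14 ^ 2 = 17.
The overall nim-sum is X = 17. A stack of size p has a winning move iff p XOR X < p (reduce it to p XOR X).
  20: 20 XOR 17 = 5 < 20 — winning move (to 5).
  9: 9 XOR 17 = 24 ≥ 9 — no move.
  14: 14 XOR 17 = 31 ≥ 14 — no move.
  2: 2 XOR 17 = 19 ≥ 2 — no move.
That gives 1 winning move.

1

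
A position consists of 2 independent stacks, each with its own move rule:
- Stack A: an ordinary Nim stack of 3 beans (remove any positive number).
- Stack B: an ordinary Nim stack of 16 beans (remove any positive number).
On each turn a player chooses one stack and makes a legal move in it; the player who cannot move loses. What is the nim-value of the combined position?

19

Stack A is a plain Nim stack of size 3, so its Grundy value is 3.
Stack B is a plain Nim stack of size 16, so its Grundy value is 16.
The value of a disjunctive sum is the nim-sum of the parts.
Combined value = 3 ⊕ 16 = 19.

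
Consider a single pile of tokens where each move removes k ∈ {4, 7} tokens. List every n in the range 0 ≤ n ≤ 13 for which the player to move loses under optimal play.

Compute g(0), g(1), … for moves {4, 7}:
k:     0  1  2  3  4  5  6  7  8  9 10 11 12 13
g(k):  0  0  0  0  1  1  1  1  2  2  2  0  0  0
The P-positions (g = 0) in 0..13 are 0, 1, 2, 3, 11, 12, 13.

0, 1, 2, 3, 11, 12, 13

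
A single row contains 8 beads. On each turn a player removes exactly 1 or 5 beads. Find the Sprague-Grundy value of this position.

0

Compute g(0), g(1), … for moves {1, 5}:
g(0) = mex{} = 0
g(1) = mex{0} = 1
g(2) = mex{1} = 0
g(3) = mex{0} = 1
g(4) = mex{1} = 0
g(5) = mex{0} = 1
g(6) = mex{1} = 0
g(7) = mex{0} = 1
g(8) = mex{1} = 0
So g(8) = 0.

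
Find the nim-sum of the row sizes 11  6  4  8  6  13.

10

Nim-sum: 11 ⊕ 6 ⊕ 4 ⊕ 8 ⊕ 6 ⊕ 13 = 10.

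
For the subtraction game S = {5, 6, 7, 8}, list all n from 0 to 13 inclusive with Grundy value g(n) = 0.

Compute g(0), g(1), … for moves {5, 6, 7, 8}:
g(0) = mex{} = 0
g(1) = mex{} = 0
g(2) = mex{} = 0
g(3) = mex{} = 0
g(4) = mex{} = 0
g(5) = mex{0} = 1
g(6) = mex{0} = 1
g(7) = mex{0} = 1
g(8) = mex{0} = 1
g(9) = mex{0} = 1
g(10) = mex{0,1} = 2
g(11) = mex{0,1} = 2
g(12) = mex{0,1} = 2
g(13) = mex{1} = 0
The P-positions (g = 0) in 0..13 are 0, 1, 2, 3, 4, 13.

0, 1, 2, 3, 4, 13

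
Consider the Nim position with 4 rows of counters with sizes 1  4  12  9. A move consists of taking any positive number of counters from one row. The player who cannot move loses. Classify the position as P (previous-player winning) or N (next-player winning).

P-position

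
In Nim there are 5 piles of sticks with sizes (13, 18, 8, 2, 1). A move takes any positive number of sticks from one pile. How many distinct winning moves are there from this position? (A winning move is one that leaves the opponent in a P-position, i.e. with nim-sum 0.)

1

Nim-sum: 13 ⊕ 18 ⊕ 8 ⊕ 2 ⊕ 1 = 20.
The overall nim-sum is X = 20. A pile of size p has a winning move iff p XOR X < p (reduce it to p XOR X).
  13: 13 XOR 20 = 25 ≥ 13 — no move.
  18: 18 XOR 20 = 6 < 18 — winning move (to 6).
  8: 8 XOR 20 = 28 ≥ 8 — no move.
  2: 2 XOR 20 = 22 ≥ 2 — no move.
  1: 1 XOR 20 = 21 ≥ 1 — no move.
That gives 1 winning move.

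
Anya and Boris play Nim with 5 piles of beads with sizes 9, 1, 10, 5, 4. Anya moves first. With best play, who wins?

Anya wins

Write each in binary and XOR column by column:
  1001  (9)
  0001  (1)
  1010  (10)
  0101  (5)
  0100  (4)
  ----
  0011  (3)
The nim-sum is 3 ≠ 0, so this is an N-position: the player to move can win; Anya has a winning move.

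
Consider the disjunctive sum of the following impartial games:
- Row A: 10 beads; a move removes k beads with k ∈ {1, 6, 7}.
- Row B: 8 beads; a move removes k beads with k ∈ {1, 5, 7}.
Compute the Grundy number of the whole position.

Build the Grundy sequence for row A with g(k) = mex{g(k−s) : s ∈ {1, 6, 7}, s ≤ k}:
k:     0  1  2  3  4  5  6  7  8  9 10
g(k):  0  1  0  1  0  1  2  3  2  3  2
So g(10) = 2.
Grundy values for row B (subtraction set {1, 5, 7}):
g(0) = mex{} = 0
g(1) = mex{0} = 1
g(2) = mex{1} = 0
g(3) = mex{0} = 1
g(4) = mex{1} = 0
g(5) = mex{0} = 1
g(6) = mex{1} = 0
g(7) = mex{0} = 1
g(8) = mex{1} = 0
So g(8) = 0.
The value of a disjunctive sum is the nim-sum of the parts.
Combined value = 2 ⊕ 0 = 2.

2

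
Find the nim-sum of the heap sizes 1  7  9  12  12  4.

11

Compute the nim-sum pairwise:
1 ^ 7 = 6
6 ^ 9 = 15
15 ^ 12 = 3
3 ^ 12 = 15
15 ^ 4 = 11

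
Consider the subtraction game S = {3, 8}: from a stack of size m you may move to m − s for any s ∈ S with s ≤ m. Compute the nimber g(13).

0

Build the Grundy sequence with g(k) = mex{g(k−s) : s ∈ {3, 8}, s ≤ k}:
g(0) = mex{} = 0
g(1) = mex{} = 0
g(2) = mex{} = 0
g(3) = mex{0} = 1
g(4) = mex{0} = 1
g(5) = mex{0} = 1
g(6) = mex{1} = 0
g(7) = mex{1} = 0
g(8) = mex{0,1} = 2
g(9) = mex{0} = 1
g(10) = mex{0} = 1
g(11) = mex{1,2} = 0
g(12) = mex{1} = 0
g(13) = mex{1} = 0
So g(13) = 0.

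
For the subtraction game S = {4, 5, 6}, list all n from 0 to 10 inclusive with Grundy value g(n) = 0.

0, 1, 2, 3, 10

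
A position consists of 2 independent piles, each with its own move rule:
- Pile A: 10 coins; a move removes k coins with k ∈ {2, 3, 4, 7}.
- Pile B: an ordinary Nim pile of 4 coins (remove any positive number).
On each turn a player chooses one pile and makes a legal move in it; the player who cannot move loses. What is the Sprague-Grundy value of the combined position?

6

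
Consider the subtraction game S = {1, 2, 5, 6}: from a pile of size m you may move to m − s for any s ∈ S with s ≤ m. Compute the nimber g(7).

0

Build the Grundy sequence with g(k) = mex{g(k−s) : s ∈ {1, 2, 5, 6}, s ≤ k}:
k:     0  1  2  3  4  5  6  7
g(k):  0  1  2  0  1  2  3  0
So g(7) = 0.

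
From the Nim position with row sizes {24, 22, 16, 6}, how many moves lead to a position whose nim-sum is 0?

3

Write each in binary and XOR column by column:
  11000  (24)
  10110  (22)
  10000  (16)
  00110  (6)
  -----
  11000  (24)
The overall nim-sum is X = 24. A row of size p has a winning move iff p XOR X < p (reduce it to p XOR X).
  24: 24 XOR 24 = 0 < 24 — winning move (to 0).
  22: 22 XOR 24 = 14 < 22 — winning move (to 14).
  16: 16 XOR 24 = 8 < 16 — winning move (to 8).
  6: 6 XOR 24 = 30 ≥ 6 — no move.
That gives 3 winning moves.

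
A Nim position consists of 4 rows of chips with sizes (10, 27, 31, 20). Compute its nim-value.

Compute the nim-sum pairwise:
10 ^ 27 = 17
17 ^ 31 = 14
14 ^ 20 = 26

26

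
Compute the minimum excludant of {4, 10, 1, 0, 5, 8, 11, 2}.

The values 0, 1, 2 are all present; 3 is the first non-negative integer missing from the set.

3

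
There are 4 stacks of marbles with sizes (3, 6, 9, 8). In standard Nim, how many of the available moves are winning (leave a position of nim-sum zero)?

1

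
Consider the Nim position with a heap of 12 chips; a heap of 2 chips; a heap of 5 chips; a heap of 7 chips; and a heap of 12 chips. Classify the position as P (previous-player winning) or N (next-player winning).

P-position

Nim-sum: 12 XOR 2 XOR 5 XOR 7 XOR 12 = 0.
The nim-sum is 0, so this is a P-position: the player to move is in a losing position under optimal play.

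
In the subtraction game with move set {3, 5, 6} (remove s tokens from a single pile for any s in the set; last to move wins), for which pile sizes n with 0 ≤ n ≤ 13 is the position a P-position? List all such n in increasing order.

0, 1, 2, 9, 10, 11

Grundy values for subtraction set {3, 5, 6}:
g(0) = mex{} = 0
g(1) = mex{} = 0
g(2) = mex{} = 0
g(3) = mex{0} = 1
g(4) = mex{0} = 1
g(5) = mex{0} = 1
g(6) = mex{0,1} = 2
g(7) = mex{0,1} = 2
g(8) = mex{0,1} = 2
g(9) = mex{1,2} = 0
g(10) = mex{1,2} = 0
g(11) = mex{1,2} = 0
g(12) = mex{0,2} = 1
g(13) = mex{0,2} = 1
The P-positions (g = 0) in 0..13 are 0, 1, 2, 9, 10, 11.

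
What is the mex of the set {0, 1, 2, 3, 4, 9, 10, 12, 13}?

5

The values 0, 1, 2, 3, 4 are all present; 5 is the first non-negative integer missing from the set.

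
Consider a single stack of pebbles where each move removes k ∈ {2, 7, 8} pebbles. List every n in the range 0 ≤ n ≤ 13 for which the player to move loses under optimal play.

0, 1, 4, 5, 10

Grundy values for subtraction set {2, 7, 8}:
k:     0  1  2  3  4  5  6  7  8  9 10 11 12 13
g(k):  0  0  1  1  0  0  1  1  2  2  0  3  1  2
The P-positions (g = 0) in 0..13 are 0, 1, 4, 5, 10.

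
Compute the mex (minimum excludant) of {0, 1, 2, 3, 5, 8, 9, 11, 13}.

4

The values 0, 1, 2, 3 are all present; 4 is the first non-negative integer missing from the set.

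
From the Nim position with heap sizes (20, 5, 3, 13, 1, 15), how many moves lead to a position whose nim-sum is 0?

1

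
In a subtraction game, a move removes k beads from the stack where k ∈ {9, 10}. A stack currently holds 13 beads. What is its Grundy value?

Compute g(0), g(1), … for moves {9, 10}:
g(0) = mex{} = 0
g(1) = mex{} = 0
g(2) = mex{} = 0
g(3) = mex{} = 0
g(4) = mex{} = 0
g(5) = mex{} = 0
g(6) = mex{} = 0
g(7) = mex{} = 0
g(8) = mex{} = 0
g(9) = mex{0} = 1
g(10) = mex{0} = 1
g(11) = mex{0} = 1
g(12) = mex{0} = 1
g(13) = mex{0} = 1
So g(13) = 1.

1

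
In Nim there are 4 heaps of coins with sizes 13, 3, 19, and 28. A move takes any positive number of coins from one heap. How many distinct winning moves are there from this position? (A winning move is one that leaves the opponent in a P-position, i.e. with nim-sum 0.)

3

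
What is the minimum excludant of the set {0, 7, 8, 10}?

1

0 is in the set but 1 is not, so the mex is 1.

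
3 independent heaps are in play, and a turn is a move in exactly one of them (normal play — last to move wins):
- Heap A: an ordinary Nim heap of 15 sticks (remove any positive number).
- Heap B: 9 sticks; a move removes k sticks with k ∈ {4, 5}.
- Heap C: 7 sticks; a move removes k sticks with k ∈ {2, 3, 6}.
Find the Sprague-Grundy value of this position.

14

Heap A is a plain Nim heap of size 15, so its Grundy value is 15.
Build the Grundy sequence for heap B with g(k) = mex{g(k−s) : s ∈ {4, 5}, s ≤ k}:
k:     0  1  2  3  4  5  6  7  8  9
g(k):  0  0  0  0  1  1  1  1  2  0
So g(9) = 0.
Grundy values for heap C (subtraction set {2, 3, 6}):
g(0) = mex{} = 0
g(1) = mex{} = 0
g(2) = mex{0} = 1
g(3) = mex{0} = 1
g(4) = mex{0,1} = 2
g(5) = mex{1} = 0
g(6) = mex{0,1,2} = 3
g(7) = mex{0,2} = 1
So g(7) = 1.
The value of a disjunctive sum is the nim-sum of the parts.
Combined value = 15 ⊕ 0 ⊕ 1 = 14.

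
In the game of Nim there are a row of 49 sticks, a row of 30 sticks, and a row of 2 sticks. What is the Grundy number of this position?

45

Compute the nim-sum pairwise:
49 ^ 30 = 47
47 ^ 2 = 45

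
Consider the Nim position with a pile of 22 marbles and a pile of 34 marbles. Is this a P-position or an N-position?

N-position

Compute the nim-sum pairwise:
22 ^ 34 = 52
The nim-sum is 52 ≠ 0, so this is an N-position: the player to move can win.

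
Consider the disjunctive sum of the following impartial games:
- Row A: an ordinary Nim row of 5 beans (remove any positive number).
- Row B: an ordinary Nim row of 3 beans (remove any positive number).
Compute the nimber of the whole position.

6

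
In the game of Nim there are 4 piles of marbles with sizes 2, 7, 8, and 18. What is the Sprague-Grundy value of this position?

31

Compute the nim-sum pairwise:
2 ^ 7 = 5
5 ^ 8 = 13
13 ^ 18 = 31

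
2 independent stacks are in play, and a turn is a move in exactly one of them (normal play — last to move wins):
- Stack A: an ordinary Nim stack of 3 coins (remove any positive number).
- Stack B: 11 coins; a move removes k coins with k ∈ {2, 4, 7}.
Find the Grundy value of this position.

Stack A is a plain Nim stack of size 3, so its Grundy value is 3.
For stack B, compute g(0), g(1), … with moves {2, 4, 7}:
g(0) = mex{} = 0
g(1) = mex{} = 0
g(2) = mex{0} = 1
g(3) = mex{0} = 1
g(4) = mex{0,1} = 2
g(5) = mex{0,1} = 2
g(6) = mex{1,2} = 0
g(7) = mex{0,1,2} = 3
g(8) = mex{0,2} = 1
g(9) = mex{1,2,3} = 0
g(10) = mex{0,1} = 2
g(11) = mex{0,2,3} = 1
So g(11) = 1.
By the Sprague-Grundy theorem, the Grundy value of a sum of independent games is the XOR of the component values.
Combined value = 3 XOR 1 = 2.

2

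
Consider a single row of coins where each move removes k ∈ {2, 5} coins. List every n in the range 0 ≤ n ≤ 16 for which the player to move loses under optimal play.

0, 1, 4, 7, 8, 11, 14, 15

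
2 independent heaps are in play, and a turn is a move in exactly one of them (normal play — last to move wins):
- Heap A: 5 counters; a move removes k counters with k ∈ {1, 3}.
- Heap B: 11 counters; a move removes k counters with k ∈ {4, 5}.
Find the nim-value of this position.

1

Build the Grundy sequence for heap A with g(k) = mex{g(k−s) : s ∈ {1, 3}, s ≤ k}:
g(0) = mex{} = 0
g(1) = mex{0} = 1
g(2) = mex{1} = 0
g(3) = mex{0} = 1
g(4) = mex{1} = 0
g(5) = mex{0} = 1
So g(5) = 1.
For heap B, compute g(0), g(1), … with moves {4, 5}:
g(0) = mex{} = 0
g(1) = mex{} = 0
g(2) = mex{} = 0
g(3) = mex{} = 0
g(4) = mex{0} = 1
g(5) = mex{0} = 1
g(6) = mex{0} = 1
g(7) = mex{0} = 1
g(8) = mex{0,1} = 2
g(9) = mex{1} = 0
g(10) = mex{1} = 0
g(11) = mex{1} = 0
So g(11) = 0.
By the Sprague-Grundy theorem, the Grundy value of a sum of independent games is the XOR of the component values.
Combined value = 1 XOR 0 = 1.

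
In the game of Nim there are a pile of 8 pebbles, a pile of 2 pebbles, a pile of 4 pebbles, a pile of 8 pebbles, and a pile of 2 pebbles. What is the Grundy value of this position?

4

Write each in binary and XOR column by column:
  1000  (8)
  0010  (2)
  0100  (4)
  1000  (8)
  0010  (2)
  ----
  0100  (4)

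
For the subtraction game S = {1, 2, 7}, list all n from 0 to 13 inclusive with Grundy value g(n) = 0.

0, 3, 6, 9, 12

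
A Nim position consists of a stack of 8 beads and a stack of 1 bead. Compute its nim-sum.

9

Compute the nim-sum pairwise:
8 XOR 1 = 9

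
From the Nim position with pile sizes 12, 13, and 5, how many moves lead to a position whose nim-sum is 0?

Nim-sum: 12 ^ 13 ^ 5 = 4.
The overall nim-sum is X = 4. A pile of size p has a winning move iff p XOR X < p (reduce it to p XOR X).
  12: 12 XOR 4 = 8 < 12 — winning move (to 8).
  13: 13 XOR 4 = 9 < 13 — winning move (to 9).
  5: 5 XOR 4 = 1 < 5 — winning move (to 1).
That gives 3 winning moves.

3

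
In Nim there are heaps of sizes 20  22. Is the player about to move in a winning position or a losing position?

Winning position

Nim-sum: 20 ⊕ 22 = 2.
The nim-sum is 2 ≠ 0, so this is an N-position: the player to move can win.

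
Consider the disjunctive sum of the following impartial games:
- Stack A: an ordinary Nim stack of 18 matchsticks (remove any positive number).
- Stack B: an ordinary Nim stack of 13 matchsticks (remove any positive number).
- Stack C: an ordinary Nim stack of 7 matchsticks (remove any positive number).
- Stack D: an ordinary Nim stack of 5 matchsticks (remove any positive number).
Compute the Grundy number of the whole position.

29

Stack A is a plain Nim stack of size 18, so its Grundy value is 18.
Stack B is a plain Nim stack of size 13, so its Grundy value is 13.
Stack C is a plain Nim stack of size 7, so its Grundy value is 7.
Stack D is a plain Nim stack of size 5, so its Grundy value is 5.
By the Sprague-Grundy theorem, the Grundy value of a sum of independent games is the XOR of the component values.
Combined value = 18 ⊕ 13 ⊕ 7 ⊕ 5 = 29.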